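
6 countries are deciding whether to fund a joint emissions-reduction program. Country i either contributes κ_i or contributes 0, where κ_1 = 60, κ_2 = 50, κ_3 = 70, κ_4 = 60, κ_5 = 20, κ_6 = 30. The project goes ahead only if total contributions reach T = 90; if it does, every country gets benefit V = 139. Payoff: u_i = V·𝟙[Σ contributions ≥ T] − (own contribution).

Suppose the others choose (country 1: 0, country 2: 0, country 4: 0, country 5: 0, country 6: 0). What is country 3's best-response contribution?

Others' total = 0. Even contributing 70 gives 70 < 90: no benefit either way.
Best response: 0.

0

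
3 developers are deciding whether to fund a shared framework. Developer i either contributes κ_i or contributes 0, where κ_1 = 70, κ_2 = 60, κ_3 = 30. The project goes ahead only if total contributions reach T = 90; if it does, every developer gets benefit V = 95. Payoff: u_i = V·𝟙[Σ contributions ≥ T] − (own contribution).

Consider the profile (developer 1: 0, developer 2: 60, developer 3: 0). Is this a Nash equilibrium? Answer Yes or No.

No

Total = 60 < 90: not provided.
Developer 1 (pledges 0, payoff 0): pledging 70 → total 130, payoff 25. Profitable deviation.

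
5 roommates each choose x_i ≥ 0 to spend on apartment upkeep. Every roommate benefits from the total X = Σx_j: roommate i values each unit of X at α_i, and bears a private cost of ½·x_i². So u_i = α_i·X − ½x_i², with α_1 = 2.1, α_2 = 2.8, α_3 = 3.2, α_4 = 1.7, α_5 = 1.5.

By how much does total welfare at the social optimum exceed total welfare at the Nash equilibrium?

205.35

Roommate i's FOC: ∂u_i/∂x_i = α_i − x_i = 0, so x_i* = α_i.
NE contributions = (2.1, 2.8, 3.2, 1.7, 1.5); X = 11.3.
W^NE = (Σα)·X − ½Σα_i² = 11.3² − ½·27.63 = 113.875.
Planner sets x_i = Σα_j = 11.3 for every i, so X^SO = 5·11.3 = 56.5.
W^SO = (Σα)·X^SO − ½·5·(Σα)² = (5/2)·11.3² = 319.225.
Deadweight loss = W^SO − W^NE = 205.35.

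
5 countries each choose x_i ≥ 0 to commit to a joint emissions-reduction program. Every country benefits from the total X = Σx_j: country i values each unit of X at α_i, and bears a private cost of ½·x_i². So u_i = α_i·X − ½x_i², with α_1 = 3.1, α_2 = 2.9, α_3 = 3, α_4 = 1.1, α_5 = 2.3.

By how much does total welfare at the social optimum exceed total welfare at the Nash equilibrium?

247.4

Country i's FOC: ∂u_i/∂x_i = α_i − x_i = 0, so x_i* = α_i.
NE contributions = (3.1, 2.9, 3, 1.1, 2.3); X = 12.4.
W^NE = (Σα)·X − ½Σα_i² = 12.4² − ½·33.52 = 137.
Planner sets x_i = Σα_j = 12.4 for every i, so X^SO = 5·12.4 = 62.
W^SO = (Σα)·X^SO − ½·5·(Σα)² = (5/2)·12.4² = 384.4.
Deadweight loss = W^SO − W^NE = 247.4.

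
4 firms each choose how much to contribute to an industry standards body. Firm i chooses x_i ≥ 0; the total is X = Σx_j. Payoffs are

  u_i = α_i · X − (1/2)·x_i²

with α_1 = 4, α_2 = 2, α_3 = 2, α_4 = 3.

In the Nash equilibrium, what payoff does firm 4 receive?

28.5

Firm i's FOC: ∂u_i/∂x_i = α_i − x_i = 0, so x_i* = α_i.
NE contributions = (4, 2, 2, 3); X = 11.
u_4 = α_4·X − ½·(x_4)² = 3·11 − ½·3² = 28.5.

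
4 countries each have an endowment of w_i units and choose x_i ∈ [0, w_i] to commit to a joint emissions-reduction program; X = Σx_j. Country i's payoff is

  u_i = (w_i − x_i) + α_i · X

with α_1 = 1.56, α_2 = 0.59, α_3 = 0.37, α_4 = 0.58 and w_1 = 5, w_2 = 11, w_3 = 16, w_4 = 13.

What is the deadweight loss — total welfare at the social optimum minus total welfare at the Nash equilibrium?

84

∂u_i/∂x_i = α_i − 1, so country i contributes w_i if α_i > 1, else 0.
α_i > 1 for i ∈ {1}; NE contributions (5, 0, 0, 0), X = 5.
W^NE = Σw_i − X^NE + (Σα_i)·X^NE = 45 + 2.1·5 = 55.5.
Planner: ∂(Σu_j)/∂x_i = Σα_j − 1 = 2.1 > 0, so everyone contributes w_i; X^SO = 45, W^SO = 45 + 2.1·45 = 139.5.
Deadweight loss = 84.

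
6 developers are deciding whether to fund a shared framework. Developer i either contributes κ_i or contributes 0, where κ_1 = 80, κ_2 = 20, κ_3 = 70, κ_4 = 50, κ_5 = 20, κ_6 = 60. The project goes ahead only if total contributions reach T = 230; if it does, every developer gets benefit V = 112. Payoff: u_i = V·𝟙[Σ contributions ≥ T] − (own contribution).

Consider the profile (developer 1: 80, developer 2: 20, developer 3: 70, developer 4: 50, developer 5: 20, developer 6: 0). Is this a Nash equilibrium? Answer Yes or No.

Yes

Total = 240 ≥ 230: provided.
Developer 1 (pledges 80, payoff 32): dropping to 0 → total 160, payoff 0. No gain.
Developer 2 (pledges 20, payoff 92): dropping to 0 → total 220, payoff 0. No gain.
Developer 3 (pledges 70, payoff 42): dropping to 0 → total 170, payoff 0. No gain.
Developer 4 (pledges 50, payoff 62): dropping to 0 → total 190, payoff 0. No gain.
Developer 5 (pledges 20, payoff 92): dropping to 0 → total 220, payoff 0. No gain.
Developer 6 (pledges 0, payoff 112): pledging 60 → total 300, payoff 52. No gain.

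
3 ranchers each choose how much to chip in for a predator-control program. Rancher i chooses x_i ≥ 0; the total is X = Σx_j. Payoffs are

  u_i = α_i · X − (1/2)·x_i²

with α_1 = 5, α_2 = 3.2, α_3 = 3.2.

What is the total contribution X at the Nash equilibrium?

Rancher i's FOC: ∂u_i/∂x_i = α_i − x_i = 0, so x_i* = α_i.
NE contributions = (5, 3.2, 3.2); X = 11.4.

11.4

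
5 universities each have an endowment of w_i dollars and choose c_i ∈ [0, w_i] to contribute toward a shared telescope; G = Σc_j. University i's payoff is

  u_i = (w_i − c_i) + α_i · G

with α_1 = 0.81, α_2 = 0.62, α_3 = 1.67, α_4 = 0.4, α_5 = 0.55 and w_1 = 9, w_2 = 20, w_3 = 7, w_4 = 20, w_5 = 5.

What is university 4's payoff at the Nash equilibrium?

22.8

∂u_i/∂c_i = α_i − 1, so university i contributes w_i if α_i > 1, else 0.
α_i > 1 for i ∈ {3}; NE contributions (0, 0, 7, 0, 0), G = 7.
u_4 = (20 − 0) + 0.4·7 = 22.8.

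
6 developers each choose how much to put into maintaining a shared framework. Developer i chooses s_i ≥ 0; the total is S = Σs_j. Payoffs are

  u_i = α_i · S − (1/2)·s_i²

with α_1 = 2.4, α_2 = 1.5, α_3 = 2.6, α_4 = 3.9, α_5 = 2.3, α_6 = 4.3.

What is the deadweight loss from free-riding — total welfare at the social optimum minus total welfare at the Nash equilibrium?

Developer i's FOC: ∂u_i/∂s_i = α_i − s_i = 0, so s_i* = α_i.
NE contributions = (2.4, 1.5, 2.6, 3.9, 2.3, 4.3); S = 17.
W^NE = (Σα)·S − ½Σα_i² = 17² − ½·53.76 = 262.12.
Planner sets s_i = Σα_j = 17 for every i, so S^SO = 6·17 = 102.
W^SO = (Σα)·S^SO − ½·6·(Σα)² = (6/2)·17² = 867.
Deadweight loss = W^SO − W^NE = 604.88.

604.88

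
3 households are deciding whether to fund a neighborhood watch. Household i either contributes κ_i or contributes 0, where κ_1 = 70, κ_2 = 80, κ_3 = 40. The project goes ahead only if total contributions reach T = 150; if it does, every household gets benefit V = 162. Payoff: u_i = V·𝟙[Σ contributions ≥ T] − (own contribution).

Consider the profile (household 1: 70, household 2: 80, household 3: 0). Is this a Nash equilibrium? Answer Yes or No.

Total = 150 ≥ 150: provided.
Household 1 (pledges 70, payoff 92): dropping to 0 → total 80, payoff 0. No gain.
Household 2 (pledges 80, payoff 82): dropping to 0 → total 70, payoff 0. No gain.
Household 3 (pledges 0, payoff 162): pledging 40 → total 190, payoff 122. No gain.

Yes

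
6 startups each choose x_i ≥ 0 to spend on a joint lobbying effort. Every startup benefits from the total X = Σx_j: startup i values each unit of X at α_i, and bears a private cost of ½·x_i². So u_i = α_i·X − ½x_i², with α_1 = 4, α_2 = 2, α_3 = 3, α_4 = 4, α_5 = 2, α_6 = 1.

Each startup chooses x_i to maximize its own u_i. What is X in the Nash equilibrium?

Startup i's FOC: ∂u_i/∂x_i = α_i − x_i = 0, so x_i* = α_i.
NE contributions = (4, 2, 3, 4, 2, 1); X = 16.

16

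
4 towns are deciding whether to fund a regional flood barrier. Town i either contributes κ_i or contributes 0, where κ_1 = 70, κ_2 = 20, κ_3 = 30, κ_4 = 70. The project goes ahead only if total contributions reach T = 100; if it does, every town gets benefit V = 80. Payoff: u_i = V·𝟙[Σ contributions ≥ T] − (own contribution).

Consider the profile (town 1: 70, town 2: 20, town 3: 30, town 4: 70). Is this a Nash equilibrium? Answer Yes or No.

Total = 190 ≥ 100: provided.
Town 1 (pledges 70, payoff 10): dropping to 0 → total 120, payoff 80. Profitable deviation.

No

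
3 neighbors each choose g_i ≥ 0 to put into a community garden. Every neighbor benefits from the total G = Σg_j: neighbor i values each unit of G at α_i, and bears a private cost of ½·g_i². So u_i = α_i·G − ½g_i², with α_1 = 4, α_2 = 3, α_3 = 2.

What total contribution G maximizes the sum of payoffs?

27

Planner FOC: ∂(Σu_j)/∂g_i = (Σα_j) − g_i = 0, so g_i^SO = Σα_j = 9 for every i; G^SO = 27.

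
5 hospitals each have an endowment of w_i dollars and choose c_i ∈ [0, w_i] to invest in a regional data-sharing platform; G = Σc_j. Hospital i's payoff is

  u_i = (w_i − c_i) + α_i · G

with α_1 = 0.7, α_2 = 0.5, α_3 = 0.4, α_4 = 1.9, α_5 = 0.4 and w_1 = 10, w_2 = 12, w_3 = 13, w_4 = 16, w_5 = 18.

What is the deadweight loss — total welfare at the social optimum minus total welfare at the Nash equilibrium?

153.7

∂u_i/∂c_i = α_i − 1, so hospital i contributes w_i if α_i > 1, else 0.
α_i > 1 for i ∈ {4}; NE contributions (0, 0, 0, 16, 0), G = 16.
W^NE = Σw_i − G^NE + (Σα_i)·G^NE = 69 + 2.9·16 = 115.4.
Planner: ∂(Σu_j)/∂c_i = Σα_j − 1 = 2.9 > 0, so everyone contributes w_i; G^SO = 69, W^SO = 69 + 2.9·69 = 269.1.
Deadweight loss = 153.7.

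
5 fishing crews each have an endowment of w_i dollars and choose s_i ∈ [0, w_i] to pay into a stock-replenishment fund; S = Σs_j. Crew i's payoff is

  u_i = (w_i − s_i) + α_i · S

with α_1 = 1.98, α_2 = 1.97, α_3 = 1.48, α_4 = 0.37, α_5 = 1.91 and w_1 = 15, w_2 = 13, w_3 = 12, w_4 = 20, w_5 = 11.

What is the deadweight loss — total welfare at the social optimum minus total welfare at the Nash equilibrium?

∂u_i/∂s_i = α_i − 1, so crew i contributes w_i if α_i > 1, else 0.
α_i > 1 for i ∈ {1, 2, 3, 5}; NE contributions (15, 13, 12, 0, 11), S = 51.
W^NE = Σw_i − S^NE + (Σα_i)·S^NE = 71 + 6.71·51 = 413.21.
Planner: ∂(Σu_j)/∂s_i = Σα_j − 1 = 6.71 > 0, so everyone contributes w_i; S^SO = 71, W^SO = 71 + 6.71·71 = 547.41.
Deadweight loss = 134.2.

134.2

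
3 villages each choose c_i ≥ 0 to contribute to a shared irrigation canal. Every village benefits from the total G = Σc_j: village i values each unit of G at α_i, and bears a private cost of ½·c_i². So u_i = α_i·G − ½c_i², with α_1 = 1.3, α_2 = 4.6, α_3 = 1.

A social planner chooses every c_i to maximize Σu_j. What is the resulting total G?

Planner FOC: ∂(Σu_j)/∂c_i = (Σα_j) − c_i = 0, so c_i^SO = Σα_j = 6.9 for every i; G^SO = 20.7.

20.7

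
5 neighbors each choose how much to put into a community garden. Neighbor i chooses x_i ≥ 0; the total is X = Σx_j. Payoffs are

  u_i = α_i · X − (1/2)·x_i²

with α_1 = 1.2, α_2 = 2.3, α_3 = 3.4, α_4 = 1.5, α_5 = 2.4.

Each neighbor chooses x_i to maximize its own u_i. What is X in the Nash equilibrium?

10.8

Neighbor i's FOC: ∂u_i/∂x_i = α_i − x_i = 0, so x_i* = α_i.
NE contributions = (1.2, 2.3, 3.4, 1.5, 2.4); X = 10.8.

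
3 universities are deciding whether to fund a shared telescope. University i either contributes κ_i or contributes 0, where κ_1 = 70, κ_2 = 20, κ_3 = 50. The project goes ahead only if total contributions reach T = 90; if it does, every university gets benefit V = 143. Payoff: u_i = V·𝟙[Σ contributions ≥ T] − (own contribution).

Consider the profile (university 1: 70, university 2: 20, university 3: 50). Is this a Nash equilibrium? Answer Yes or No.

Total = 140 ≥ 90: provided.
University 1 (pledges 70, payoff 73): dropping to 0 → total 70, payoff 0. No gain.
University 2 (pledges 20, payoff 123): dropping to 0 → total 120, payoff 143. Profitable deviation.

No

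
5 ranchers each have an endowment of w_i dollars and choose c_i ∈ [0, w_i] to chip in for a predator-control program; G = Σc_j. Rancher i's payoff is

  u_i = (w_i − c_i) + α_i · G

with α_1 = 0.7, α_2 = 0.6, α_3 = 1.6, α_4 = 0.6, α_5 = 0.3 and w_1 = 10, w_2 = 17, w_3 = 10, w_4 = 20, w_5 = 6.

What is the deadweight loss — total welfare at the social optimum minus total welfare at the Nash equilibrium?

148.4

∂u_i/∂c_i = α_i − 1, so rancher i contributes w_i if α_i > 1, else 0.
α_i > 1 for i ∈ {3}; NE contributions (0, 0, 10, 0, 0), G = 10.
W^NE = Σw_i − G^NE + (Σα_i)·G^NE = 63 + 2.8·10 = 91.
Planner: ∂(Σu_j)/∂c_i = Σα_j − 1 = 2.8 > 0, so everyone contributes w_i; G^SO = 63, W^SO = 63 + 2.8·63 = 239.4.
Deadweight loss = 148.4.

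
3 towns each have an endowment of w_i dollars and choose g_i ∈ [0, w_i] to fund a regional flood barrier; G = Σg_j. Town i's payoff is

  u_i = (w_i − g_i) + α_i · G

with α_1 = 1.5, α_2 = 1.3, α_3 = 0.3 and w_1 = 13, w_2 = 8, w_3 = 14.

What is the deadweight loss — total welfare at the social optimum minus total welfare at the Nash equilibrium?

29.4

∂u_i/∂g_i = α_i − 1, so town i contributes w_i if α_i > 1, else 0.
α_i > 1 for i ∈ {1, 2}; NE contributions (13, 8, 0), G = 21.
W^NE = Σw_i − G^NE + (Σα_i)·G^NE = 35 + 2.1·21 = 79.1.
Planner: ∂(Σu_j)/∂g_i = Σα_j − 1 = 2.1 > 0, so everyone contributes w_i; G^SO = 35, W^SO = 35 + 2.1·35 = 108.5.
Deadweight loss = 29.4.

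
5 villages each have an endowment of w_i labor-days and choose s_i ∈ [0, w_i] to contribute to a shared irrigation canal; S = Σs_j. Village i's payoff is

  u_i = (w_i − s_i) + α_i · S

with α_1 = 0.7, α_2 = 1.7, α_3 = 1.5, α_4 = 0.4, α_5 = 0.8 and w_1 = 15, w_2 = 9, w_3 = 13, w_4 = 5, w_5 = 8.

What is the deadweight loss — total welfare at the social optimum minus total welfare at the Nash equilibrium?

∂u_i/∂s_i = α_i − 1, so village i contributes w_i if α_i > 1, else 0.
α_i > 1 for i ∈ {2, 3}; NE contributions (0, 9, 13, 0, 0), S = 22.
W^NE = Σw_i − S^NE + (Σα_i)·S^NE = 50 + 4.1·22 = 140.2.
Planner: ∂(Σu_j)/∂s_i = Σα_j − 1 = 4.1 > 0, so everyone contributes w_i; S^SO = 50, W^SO = 50 + 4.1·50 = 255.
Deadweight loss = 114.8.

114.8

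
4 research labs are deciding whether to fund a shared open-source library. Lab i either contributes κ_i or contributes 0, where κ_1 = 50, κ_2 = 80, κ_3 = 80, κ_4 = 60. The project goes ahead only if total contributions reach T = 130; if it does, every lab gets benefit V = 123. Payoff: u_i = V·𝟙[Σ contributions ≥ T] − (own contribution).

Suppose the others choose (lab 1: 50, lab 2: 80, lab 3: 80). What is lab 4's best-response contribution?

Others' total = 210 ≥ 130; contributing adds cost 60 for no extra benefit.
Best response: 0.

0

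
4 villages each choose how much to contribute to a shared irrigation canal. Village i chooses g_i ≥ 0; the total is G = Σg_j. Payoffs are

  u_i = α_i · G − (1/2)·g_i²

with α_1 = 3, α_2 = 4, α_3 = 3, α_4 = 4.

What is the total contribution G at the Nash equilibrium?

14

Village i's FOC: ∂u_i/∂g_i = α_i − g_i = 0, so g_i* = α_i.
NE contributions = (3, 4, 3, 4); G = 14.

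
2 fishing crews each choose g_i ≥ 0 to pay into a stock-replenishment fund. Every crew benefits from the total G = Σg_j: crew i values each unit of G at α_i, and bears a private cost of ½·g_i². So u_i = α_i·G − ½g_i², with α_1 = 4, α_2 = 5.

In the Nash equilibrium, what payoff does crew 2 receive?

32.5

Crew i's FOC: ∂u_i/∂g_i = α_i − g_i = 0, so g_i* = α_i.
NE contributions = (4, 5); G = 9.
u_2 = α_2·G − ½·(g_2)² = 5·9 − ½·5² = 32.5.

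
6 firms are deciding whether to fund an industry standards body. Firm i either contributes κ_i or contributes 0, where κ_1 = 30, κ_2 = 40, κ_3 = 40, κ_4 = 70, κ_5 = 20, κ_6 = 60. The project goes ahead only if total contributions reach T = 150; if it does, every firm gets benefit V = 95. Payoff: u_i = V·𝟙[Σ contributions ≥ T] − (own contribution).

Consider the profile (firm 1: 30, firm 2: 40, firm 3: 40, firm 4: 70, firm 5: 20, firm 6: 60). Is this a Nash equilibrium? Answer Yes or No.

Total = 260 ≥ 150: provided.
Firm 1 (pledges 30, payoff 65): dropping to 0 → total 230, payoff 95. Profitable deviation.

No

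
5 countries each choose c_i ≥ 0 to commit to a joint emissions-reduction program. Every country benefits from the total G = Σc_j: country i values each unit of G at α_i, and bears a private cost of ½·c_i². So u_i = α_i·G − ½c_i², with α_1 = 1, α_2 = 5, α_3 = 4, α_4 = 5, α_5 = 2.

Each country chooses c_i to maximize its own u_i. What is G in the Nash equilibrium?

17

Country i's FOC: ∂u_i/∂c_i = α_i − c_i = 0, so c_i* = α_i.
NE contributions = (1, 5, 4, 5, 2); G = 17.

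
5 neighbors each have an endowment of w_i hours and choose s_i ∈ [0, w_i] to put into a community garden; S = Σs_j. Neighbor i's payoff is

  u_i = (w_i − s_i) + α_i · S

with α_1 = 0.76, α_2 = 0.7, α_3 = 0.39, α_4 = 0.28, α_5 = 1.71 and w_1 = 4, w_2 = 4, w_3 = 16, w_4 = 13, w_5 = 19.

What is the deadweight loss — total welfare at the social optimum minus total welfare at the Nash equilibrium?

105.08

∂u_i/∂s_i = α_i − 1, so neighbor i contributes w_i if α_i > 1, else 0.
α_i > 1 for i ∈ {5}; NE contributions (0, 0, 0, 0, 19), S = 19.
W^NE = Σw_i − S^NE + (Σα_i)·S^NE = 56 + 2.84·19 = 109.96.
Planner: ∂(Σu_j)/∂s_i = Σα_j − 1 = 2.84 > 0, so everyone contributes w_i; S^SO = 56, W^SO = 56 + 2.84·56 = 215.04.
Deadweight loss = 105.08.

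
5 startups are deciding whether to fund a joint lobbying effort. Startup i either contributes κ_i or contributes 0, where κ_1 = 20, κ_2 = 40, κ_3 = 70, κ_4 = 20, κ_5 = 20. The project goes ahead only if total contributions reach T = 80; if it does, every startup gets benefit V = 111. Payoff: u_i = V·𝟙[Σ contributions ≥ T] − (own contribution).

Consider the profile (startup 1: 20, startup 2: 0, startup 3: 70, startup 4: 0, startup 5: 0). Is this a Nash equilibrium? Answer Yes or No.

Yes

Total = 90 ≥ 80: provided.
Startup 1 (pledges 20, payoff 91): dropping to 0 → total 70, payoff 0. No gain.
Startup 2 (pledges 0, payoff 111): pledging 40 → total 130, payoff 71. No gain.
Startup 3 (pledges 70, payoff 41): dropping to 0 → total 20, payoff 0. No gain.
Startup 4 (pledges 0, payoff 111): pledging 20 → total 110, payoff 91. No gain.
Startup 5 (pledges 0, payoff 111): pledging 20 → total 110, payoff 91. No gain.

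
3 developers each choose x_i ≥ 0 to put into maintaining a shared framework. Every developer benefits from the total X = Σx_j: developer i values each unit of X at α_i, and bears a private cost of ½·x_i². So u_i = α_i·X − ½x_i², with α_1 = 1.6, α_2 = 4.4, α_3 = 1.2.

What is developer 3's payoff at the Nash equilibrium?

7.92

Developer i's FOC: ∂u_i/∂x_i = α_i − x_i = 0, so x_i* = α_i.
NE contributions = (1.6, 4.4, 1.2); X = 7.2.
u_3 = α_3·X − ½·(x_3)² = 1.2·7.2 − ½·1.2² = 7.92.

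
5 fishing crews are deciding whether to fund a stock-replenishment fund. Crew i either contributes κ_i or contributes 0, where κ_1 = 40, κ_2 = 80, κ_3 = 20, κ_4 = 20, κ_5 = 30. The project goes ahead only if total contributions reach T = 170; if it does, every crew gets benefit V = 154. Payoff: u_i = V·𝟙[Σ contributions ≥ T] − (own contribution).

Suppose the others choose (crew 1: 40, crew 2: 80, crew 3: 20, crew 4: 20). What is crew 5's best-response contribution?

Others' total = 160. Contributing 30 brings total to 190 ≥ 170: gain V − κ_5 = 124.
Best response: 30.

30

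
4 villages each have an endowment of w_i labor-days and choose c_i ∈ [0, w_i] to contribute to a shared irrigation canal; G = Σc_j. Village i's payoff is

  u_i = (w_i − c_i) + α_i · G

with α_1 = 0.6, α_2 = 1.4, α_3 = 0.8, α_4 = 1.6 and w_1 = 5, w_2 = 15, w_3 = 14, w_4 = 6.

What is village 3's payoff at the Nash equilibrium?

30.8

∂u_i/∂c_i = α_i − 1, so village i contributes w_i if α_i > 1, else 0.
α_i > 1 for i ∈ {2, 4}; NE contributions (0, 15, 0, 6), G = 21.
u_3 = (14 − 0) + 0.8·21 = 30.8.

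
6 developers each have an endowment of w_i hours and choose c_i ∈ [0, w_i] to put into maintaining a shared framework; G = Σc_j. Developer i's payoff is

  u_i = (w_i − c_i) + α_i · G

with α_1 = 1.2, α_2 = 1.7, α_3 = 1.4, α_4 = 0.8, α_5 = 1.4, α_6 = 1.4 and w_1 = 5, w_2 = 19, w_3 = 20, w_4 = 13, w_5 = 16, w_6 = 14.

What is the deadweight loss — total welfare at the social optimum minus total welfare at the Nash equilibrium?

∂u_i/∂c_i = α_i − 1, so developer i contributes w_i if α_i > 1, else 0.
α_i > 1 for i ∈ {1, 2, 3, 5, 6}; NE contributions (5, 19, 20, 0, 16, 14), G = 74.
W^NE = Σw_i − G^NE + (Σα_i)·G^NE = 87 + 6.9·74 = 597.6.
Planner: ∂(Σu_j)/∂c_i = Σα_j − 1 = 6.9 > 0, so everyone contributes w_i; G^SO = 87, W^SO = 87 + 6.9·87 = 687.3.
Deadweight loss = 89.7.

89.7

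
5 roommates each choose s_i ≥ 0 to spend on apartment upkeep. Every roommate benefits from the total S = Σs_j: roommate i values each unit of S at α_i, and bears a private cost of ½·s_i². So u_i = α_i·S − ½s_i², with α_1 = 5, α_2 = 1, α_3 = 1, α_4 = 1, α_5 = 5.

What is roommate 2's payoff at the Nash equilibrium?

Roommate i's FOC: ∂u_i/∂s_i = α_i − s_i = 0, so s_i* = α_i.
NE contributions = (5, 1, 1, 1, 5); S = 13.
u_2 = α_2·S − ½·(s_2)² = 1·13 − ½·1² = 12.5.

12.5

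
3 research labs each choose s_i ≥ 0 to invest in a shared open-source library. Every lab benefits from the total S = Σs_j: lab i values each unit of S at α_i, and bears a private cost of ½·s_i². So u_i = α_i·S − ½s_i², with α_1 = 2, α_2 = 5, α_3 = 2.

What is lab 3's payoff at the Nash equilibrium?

16

Lab i's FOC: ∂u_i/∂s_i = α_i − s_i = 0, so s_i* = α_i.
NE contributions = (2, 5, 2); S = 9.
u_3 = α_3·S − ½·(s_3)² = 2·9 − ½·2² = 16.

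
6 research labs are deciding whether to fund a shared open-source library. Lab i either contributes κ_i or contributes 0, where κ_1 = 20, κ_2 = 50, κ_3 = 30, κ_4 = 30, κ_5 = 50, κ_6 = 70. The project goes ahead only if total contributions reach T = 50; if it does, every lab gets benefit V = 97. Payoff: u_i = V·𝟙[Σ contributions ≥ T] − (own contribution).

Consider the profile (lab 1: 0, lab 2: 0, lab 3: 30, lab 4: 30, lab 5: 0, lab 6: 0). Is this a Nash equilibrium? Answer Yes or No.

Total = 60 ≥ 50: provided.
Lab 1 (pledges 0, payoff 97): pledging 20 → total 80, payoff 77. No gain.
Lab 2 (pledges 0, payoff 97): pledging 50 → total 110, payoff 47. No gain.
Lab 3 (pledges 30, payoff 67): dropping to 0 → total 30, payoff 0. No gain.
Lab 4 (pledges 30, payoff 67): dropping to 0 → total 30, payoff 0. No gain.
Lab 5 (pledges 0, payoff 97): pledging 50 → total 110, payoff 47. No gain.
Lab 6 (pledges 0, payoff 97): pledging 70 → total 130, payoff 27. No gain.

Yes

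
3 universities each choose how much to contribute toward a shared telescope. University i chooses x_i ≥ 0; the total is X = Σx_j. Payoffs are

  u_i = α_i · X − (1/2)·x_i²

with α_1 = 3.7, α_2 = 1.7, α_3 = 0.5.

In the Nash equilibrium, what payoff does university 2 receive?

University i's FOC: ∂u_i/∂x_i = α_i − x_i = 0, so x_i* = α_i.
NE contributions = (3.7, 1.7, 0.5); X = 5.9.
u_2 = α_2·X − ½·(x_2)² = 1.7·5.9 − ½·1.7² = 8.585.

8.585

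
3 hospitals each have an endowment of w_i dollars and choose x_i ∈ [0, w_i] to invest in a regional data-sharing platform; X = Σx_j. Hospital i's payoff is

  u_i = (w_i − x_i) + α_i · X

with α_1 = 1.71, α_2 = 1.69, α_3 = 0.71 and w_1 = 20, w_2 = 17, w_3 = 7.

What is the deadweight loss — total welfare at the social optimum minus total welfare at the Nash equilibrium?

∂u_i/∂x_i = α_i − 1, so hospital i contributes w_i if α_i > 1, else 0.
α_i > 1 for i ∈ {1, 2}; NE contributions (20, 17, 0), X = 37.
W^NE = Σw_i − X^NE + (Σα_i)·X^NE = 44 + 3.11·37 = 159.07.
Planner: ∂(Σu_j)/∂x_i = Σα_j − 1 = 3.11 > 0, so everyone contributes w_i; X^SO = 44, W^SO = 44 + 3.11·44 = 180.84.
Deadweight loss = 21.77.

21.77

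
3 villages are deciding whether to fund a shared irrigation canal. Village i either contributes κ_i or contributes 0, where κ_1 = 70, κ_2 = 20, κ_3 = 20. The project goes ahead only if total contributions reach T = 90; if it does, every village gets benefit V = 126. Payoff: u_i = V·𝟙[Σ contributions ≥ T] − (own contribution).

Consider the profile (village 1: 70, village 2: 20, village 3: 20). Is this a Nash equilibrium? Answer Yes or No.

Total = 110 ≥ 90: provided.
Village 1 (pledges 70, payoff 56): dropping to 0 → total 40, payoff 0. No gain.
Village 2 (pledges 20, payoff 106): dropping to 0 → total 90, payoff 126. Profitable deviation.

No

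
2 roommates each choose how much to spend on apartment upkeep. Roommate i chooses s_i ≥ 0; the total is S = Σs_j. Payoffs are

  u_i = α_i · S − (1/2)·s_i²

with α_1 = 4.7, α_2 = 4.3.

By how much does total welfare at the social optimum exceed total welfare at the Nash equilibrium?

20.29

Roommate i's FOC: ∂u_i/∂s_i = α_i − s_i = 0, so s_i* = α_i.
NE contributions = (4.7, 4.3); S = 9.
W^NE = (Σα)·S − ½Σα_i² = 9² − ½·40.58 = 60.71.
Planner sets s_i = Σα_j = 9 for every i, so S^SO = 2·9 = 18.
W^SO = (Σα)·S^SO − ½·2·(Σα)² = (2/2)·9² = 81.
Deadweight loss = W^SO − W^NE = 20.29.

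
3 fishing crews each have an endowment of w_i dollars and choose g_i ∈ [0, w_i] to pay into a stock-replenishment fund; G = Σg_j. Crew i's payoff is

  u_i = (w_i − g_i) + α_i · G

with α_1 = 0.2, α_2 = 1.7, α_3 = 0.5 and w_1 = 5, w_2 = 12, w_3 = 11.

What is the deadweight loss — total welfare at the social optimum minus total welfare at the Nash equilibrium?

∂u_i/∂g_i = α_i − 1, so crew i contributes w_i if α_i > 1, else 0.
α_i > 1 for i ∈ {2}; NE contributions (0, 12, 0), G = 12.
W^NE = Σw_i − G^NE + (Σα_i)·G^NE = 28 + 1.4·12 = 44.8.
Planner: ∂(Σu_j)/∂g_i = Σα_j − 1 = 1.4 > 0, so everyone contributes w_i; G^SO = 28, W^SO = 28 + 1.4·28 = 67.2.
Deadweight loss = 22.4.

22.4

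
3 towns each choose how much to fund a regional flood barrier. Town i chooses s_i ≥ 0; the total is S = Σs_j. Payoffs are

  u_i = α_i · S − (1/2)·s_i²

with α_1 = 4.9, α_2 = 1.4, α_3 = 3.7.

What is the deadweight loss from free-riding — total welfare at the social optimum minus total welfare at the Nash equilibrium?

Town i's FOC: ∂u_i/∂s_i = α_i − s_i = 0, so s_i* = α_i.
NE contributions = (4.9, 1.4, 3.7); S = 10.
W^NE = (Σα)·S − ½Σα_i² = 10² − ½·39.66 = 80.17.
Planner sets s_i = Σα_j = 10 for every i, so S^SO = 3·10 = 30.
W^SO = (Σα)·S^SO − ½·3·(Σα)² = (3/2)·10² = 150.
Deadweight loss = W^SO − W^NE = 69.83.

69.83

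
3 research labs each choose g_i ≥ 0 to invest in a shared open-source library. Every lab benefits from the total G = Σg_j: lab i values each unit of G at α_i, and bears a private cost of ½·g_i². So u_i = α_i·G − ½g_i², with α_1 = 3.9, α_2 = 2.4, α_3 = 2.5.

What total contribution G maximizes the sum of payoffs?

Planner FOC: ∂(Σu_j)/∂g_i = (Σα_j) − g_i = 0, so g_i^SO = Σα_j = 8.8 for every i; G^SO = 26.4.

26.4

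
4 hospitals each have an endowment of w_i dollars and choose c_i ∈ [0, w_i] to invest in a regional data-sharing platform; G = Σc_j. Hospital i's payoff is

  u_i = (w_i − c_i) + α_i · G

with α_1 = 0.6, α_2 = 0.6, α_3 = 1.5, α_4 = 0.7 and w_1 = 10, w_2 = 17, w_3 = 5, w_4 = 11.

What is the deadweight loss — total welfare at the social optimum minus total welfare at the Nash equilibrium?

91.2

∂u_i/∂c_i = α_i − 1, so hospital i contributes w_i if α_i > 1, else 0.
α_i > 1 for i ∈ {3}; NE contributions (0, 0, 5, 0), G = 5.
W^NE = Σw_i − G^NE + (Σα_i)·G^NE = 43 + 2.4·5 = 55.
Planner: ∂(Σu_j)/∂c_i = Σα_j − 1 = 2.4 > 0, so everyone contributes w_i; G^SO = 43, W^SO = 43 + 2.4·43 = 146.2.
Deadweight loss = 91.2.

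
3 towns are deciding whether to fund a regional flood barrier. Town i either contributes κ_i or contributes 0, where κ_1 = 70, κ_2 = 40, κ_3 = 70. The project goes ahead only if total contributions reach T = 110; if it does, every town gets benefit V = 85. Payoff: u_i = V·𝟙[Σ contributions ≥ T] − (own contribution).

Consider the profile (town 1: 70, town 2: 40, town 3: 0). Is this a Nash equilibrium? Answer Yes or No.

Yes

Total = 110 ≥ 110: provided.
Town 1 (pledges 70, payoff 15): dropping to 0 → total 40, payoff 0. No gain.
Town 2 (pledges 40, payoff 45): dropping to 0 → total 70, payoff 0. No gain.
Town 3 (pledges 0, payoff 85): pledging 70 → total 180, payoff 15. No gain.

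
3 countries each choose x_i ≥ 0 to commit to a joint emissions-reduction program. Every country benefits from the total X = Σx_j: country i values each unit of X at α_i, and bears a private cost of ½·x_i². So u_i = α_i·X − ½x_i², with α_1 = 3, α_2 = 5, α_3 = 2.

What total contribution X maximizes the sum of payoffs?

30

Planner FOC: ∂(Σu_j)/∂x_i = (Σα_j) − x_i = 0, so x_i^SO = Σα_j = 10 for every i; X^SO = 30.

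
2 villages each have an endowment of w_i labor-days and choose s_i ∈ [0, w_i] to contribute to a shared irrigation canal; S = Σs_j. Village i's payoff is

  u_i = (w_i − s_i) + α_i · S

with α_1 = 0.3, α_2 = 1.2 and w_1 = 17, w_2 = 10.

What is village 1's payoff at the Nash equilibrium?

∂u_i/∂s_i = α_i − 1, so village i contributes w_i if α_i > 1, else 0.
α_i > 1 for i ∈ {2}; NE contributions (0, 10), S = 10.
u_1 = (17 − 0) + 0.3·10 = 20.

20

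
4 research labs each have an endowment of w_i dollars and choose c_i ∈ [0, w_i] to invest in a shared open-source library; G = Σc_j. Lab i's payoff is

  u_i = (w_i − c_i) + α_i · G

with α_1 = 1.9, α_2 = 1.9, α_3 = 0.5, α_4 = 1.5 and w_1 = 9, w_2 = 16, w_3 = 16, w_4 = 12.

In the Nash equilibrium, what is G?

∂u_i/∂c_i = α_i − 1, so lab i contributes w_i if α_i > 1, else 0.
α_i > 1 for i ∈ {1, 2, 4}; NE contributions (9, 16, 0, 12), G = 37.

37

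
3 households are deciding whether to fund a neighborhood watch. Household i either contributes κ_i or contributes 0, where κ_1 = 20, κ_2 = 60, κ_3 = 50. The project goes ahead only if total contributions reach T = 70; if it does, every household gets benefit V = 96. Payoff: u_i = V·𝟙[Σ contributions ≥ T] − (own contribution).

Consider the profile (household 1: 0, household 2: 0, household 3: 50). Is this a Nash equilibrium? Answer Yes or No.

No

Total = 50 < 70: not provided.
Household 1 (pledges 0, payoff 0): pledging 20 → total 70, payoff 76. Profitable deviation.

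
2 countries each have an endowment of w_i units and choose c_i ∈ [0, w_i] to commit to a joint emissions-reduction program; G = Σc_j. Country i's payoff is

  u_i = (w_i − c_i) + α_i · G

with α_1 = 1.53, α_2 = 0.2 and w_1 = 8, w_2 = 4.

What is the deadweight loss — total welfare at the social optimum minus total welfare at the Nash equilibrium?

∂u_i/∂c_i = α_i − 1, so country i contributes w_i if α_i > 1, else 0.
α_i > 1 for i ∈ {1}; NE contributions (8, 0), G = 8.
W^NE = Σw_i − G^NE + (Σα_i)·G^NE = 12 + 0.73·8 = 17.84.
Planner: ∂(Σu_j)/∂c_i = Σα_j − 1 = 0.73 > 0, so everyone contributes w_i; G^SO = 12, W^SO = 12 + 0.73·12 = 20.76.
Deadweight loss = 2.92.

2.92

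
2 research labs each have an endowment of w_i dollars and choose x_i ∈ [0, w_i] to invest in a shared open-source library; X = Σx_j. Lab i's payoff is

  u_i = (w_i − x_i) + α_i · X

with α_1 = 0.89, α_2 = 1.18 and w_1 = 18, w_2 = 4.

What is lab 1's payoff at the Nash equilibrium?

∂u_i/∂x_i = α_i − 1, so lab i contributes w_i if α_i > 1, else 0.
α_i > 1 for i ∈ {2}; NE contributions (0, 4), X = 4.
u_1 = (18 − 0) + 0.89·4 = 21.56.

21.56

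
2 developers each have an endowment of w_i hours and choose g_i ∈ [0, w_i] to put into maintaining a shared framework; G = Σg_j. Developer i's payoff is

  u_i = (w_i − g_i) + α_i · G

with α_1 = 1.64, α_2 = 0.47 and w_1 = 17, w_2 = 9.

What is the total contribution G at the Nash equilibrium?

∂u_i/∂g_i = α_i − 1, so developer i contributes w_i if α_i > 1, else 0.
α_i > 1 for i ∈ {1}; NE contributions (17, 0), G = 17.

17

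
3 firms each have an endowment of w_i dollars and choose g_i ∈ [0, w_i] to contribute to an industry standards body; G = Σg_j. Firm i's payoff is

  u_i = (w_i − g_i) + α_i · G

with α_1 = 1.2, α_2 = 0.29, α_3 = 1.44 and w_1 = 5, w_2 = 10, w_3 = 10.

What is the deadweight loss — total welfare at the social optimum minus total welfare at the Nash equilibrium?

∂u_i/∂g_i = α_i − 1, so firm i contributes w_i if α_i > 1, else 0.
α_i > 1 for i ∈ {1, 3}; NE contributions (5, 0, 10), G = 15.
W^NE = Σw_i − G^NE + (Σα_i)·G^NE = 25 + 1.93·15 = 53.95.
Planner: ∂(Σu_j)/∂g_i = Σα_j − 1 = 1.93 > 0, so everyone contributes w_i; G^SO = 25, W^SO = 25 + 1.93·25 = 73.25.
Deadweight loss = 19.3.

19.3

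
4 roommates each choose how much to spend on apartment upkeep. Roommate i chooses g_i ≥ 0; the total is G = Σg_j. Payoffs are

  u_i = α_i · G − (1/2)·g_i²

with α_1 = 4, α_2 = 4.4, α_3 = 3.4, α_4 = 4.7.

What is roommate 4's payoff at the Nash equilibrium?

66.505

Roommate i's FOC: ∂u_i/∂g_i = α_i − g_i = 0, so g_i* = α_i.
NE contributions = (4, 4.4, 3.4, 4.7); G = 16.5.
u_4 = α_4·G − ½·(g_4)² = 4.7·16.5 − ½·4.7² = 66.505.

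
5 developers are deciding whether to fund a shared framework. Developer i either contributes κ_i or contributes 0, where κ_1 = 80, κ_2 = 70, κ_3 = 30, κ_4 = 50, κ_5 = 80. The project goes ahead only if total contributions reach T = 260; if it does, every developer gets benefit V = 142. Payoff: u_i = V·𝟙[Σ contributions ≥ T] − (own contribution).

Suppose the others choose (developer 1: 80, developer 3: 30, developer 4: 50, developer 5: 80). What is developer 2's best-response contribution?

Others' total = 240. Contributing 70 brings total to 310 ≥ 260: gain V − κ_2 = 72.
Best response: 70.

70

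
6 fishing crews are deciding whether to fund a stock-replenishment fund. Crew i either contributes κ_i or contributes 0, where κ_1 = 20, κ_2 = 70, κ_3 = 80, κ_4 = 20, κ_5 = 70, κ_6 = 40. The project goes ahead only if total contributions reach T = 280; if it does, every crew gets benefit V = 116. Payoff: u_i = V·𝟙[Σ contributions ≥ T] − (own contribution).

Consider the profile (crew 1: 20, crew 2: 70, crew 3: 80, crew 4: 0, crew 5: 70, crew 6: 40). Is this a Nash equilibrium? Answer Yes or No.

Yes

Total = 280 ≥ 280: provided.
Crew 1 (pledges 20, payoff 96): dropping to 0 → total 260, payoff 0. No gain.
Crew 2 (pledges 70, payoff 46): dropping to 0 → total 210, payoff 0. No gain.
Crew 3 (pledges 80, payoff 36): dropping to 0 → total 200, payoff 0. No gain.
Crew 4 (pledges 0, payoff 116): pledging 20 → total 300, payoff 96. No gain.
Crew 5 (pledges 70, payoff 46): dropping to 0 → total 210, payoff 0. No gain.
Crew 6 (pledges 40, payoff 76): dropping to 0 → total 240, payoff 0. No gain.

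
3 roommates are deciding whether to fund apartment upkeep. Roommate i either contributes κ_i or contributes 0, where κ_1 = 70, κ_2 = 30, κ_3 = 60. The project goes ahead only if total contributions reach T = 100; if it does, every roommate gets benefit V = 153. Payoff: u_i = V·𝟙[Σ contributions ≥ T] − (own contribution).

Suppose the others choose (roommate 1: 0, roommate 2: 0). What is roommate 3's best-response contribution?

Others' total = 0. Even contributing 60 gives 60 < 100: no benefit either way.
Best response: 0.

0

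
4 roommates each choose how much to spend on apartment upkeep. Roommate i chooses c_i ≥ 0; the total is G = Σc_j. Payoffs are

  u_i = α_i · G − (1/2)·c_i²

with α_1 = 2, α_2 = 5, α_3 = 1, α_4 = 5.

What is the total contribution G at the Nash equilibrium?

13

Roommate i's FOC: ∂u_i/∂c_i = α_i − c_i = 0, so c_i* = α_i.
NE contributions = (2, 5, 1, 5); G = 13.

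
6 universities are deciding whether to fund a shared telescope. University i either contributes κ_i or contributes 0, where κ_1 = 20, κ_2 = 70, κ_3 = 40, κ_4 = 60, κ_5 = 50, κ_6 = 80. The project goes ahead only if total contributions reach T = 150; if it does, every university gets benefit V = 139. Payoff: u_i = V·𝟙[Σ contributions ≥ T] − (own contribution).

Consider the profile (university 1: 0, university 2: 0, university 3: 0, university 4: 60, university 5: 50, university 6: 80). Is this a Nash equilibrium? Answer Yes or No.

Yes

Total = 190 ≥ 150: provided.
University 1 (pledges 0, payoff 139): pledging 20 → total 210, payoff 119. No gain.
University 2 (pledges 0, payoff 139): pledging 70 → total 260, payoff 69. No gain.
University 3 (pledges 0, payoff 139): pledging 40 → total 230, payoff 99. No gain.
University 4 (pledges 60, payoff 79): dropping to 0 → total 130, payoff 0. No gain.
University 5 (pledges 50, payoff 89): dropping to 0 → total 140, payoff 0. No gain.
University 6 (pledges 80, payoff 59): dropping to 0 → total 110, payoff 0. No gain.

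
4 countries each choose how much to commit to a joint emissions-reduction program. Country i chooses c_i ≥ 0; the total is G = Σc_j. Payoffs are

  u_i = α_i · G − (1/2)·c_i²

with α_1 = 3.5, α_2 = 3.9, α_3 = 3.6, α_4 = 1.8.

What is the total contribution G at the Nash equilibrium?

12.8

Country i's FOC: ∂u_i/∂c_i = α_i − c_i = 0, so c_i* = α_i.
NE contributions = (3.5, 3.9, 3.6, 1.8); G = 12.8.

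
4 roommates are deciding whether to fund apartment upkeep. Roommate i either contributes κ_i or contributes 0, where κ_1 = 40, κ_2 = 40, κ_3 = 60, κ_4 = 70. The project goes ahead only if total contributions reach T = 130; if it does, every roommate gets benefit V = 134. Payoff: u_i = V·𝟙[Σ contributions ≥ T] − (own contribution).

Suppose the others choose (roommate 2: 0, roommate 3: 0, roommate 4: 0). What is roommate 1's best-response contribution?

0

Others' total = 0. Even contributing 40 gives 40 < 130: no benefit either way.
Best response: 0.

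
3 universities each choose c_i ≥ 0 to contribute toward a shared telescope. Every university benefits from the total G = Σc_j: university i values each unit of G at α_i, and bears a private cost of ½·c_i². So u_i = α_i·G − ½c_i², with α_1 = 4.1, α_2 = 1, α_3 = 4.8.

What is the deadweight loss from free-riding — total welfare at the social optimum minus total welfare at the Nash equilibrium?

University i's FOC: ∂u_i/∂c_i = α_i − c_i = 0, so c_i* = α_i.
NE contributions = (4.1, 1, 4.8); G = 9.9.
W^NE = (Σα)·G − ½Σα_i² = 9.9² − ½·40.85 = 77.585.
Planner sets c_i = Σα_j = 9.9 for every i, so G^SO = 3·9.9 = 29.7.
W^SO = (Σα)·G^SO − ½·3·(Σα)² = (3/2)·9.9² = 147.015.
Deadweight loss = W^SO − W^NE = 69.43.

69.43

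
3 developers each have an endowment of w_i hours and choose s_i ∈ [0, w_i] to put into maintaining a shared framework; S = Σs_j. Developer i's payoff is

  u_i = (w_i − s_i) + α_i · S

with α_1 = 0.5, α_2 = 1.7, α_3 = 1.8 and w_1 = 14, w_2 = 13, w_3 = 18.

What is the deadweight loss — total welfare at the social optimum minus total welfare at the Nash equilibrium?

42

∂u_i/∂s_i = α_i − 1, so developer i contributes w_i if α_i > 1, else 0.
α_i > 1 for i ∈ {2, 3}; NE contributions (0, 13, 18), S = 31.
W^NE = Σw_i − S^NE + (Σα_i)·S^NE = 45 + 3·31 = 138.
Planner: ∂(Σu_j)/∂s_i = Σα_j − 1 = 3 > 0, so everyone contributes w_i; S^SO = 45, W^SO = 45 + 3·45 = 180.
Deadweight loss = 42.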